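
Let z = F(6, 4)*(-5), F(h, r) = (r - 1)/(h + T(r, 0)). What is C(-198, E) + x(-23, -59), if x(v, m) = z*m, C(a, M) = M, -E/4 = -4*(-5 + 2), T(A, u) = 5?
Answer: 357/11 ≈ 32.455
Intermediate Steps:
F(h, r) = (-1 + r)/(5 + h) (F(h, r) = (r - 1)/(h + 5) = (-1 + r)/(5 + h))
E = -48 (E = -(-16)*(-5 + 2) = -(-16)*(-3) = -4*12 = -48)
z = -15/11 (z = ((-1 + 4)/(5 + 6))*(-5) = (3/11)*(-5) = -15/11 ≈ -1.3636)
x(v, m) = -15*m/11
C(-198, E) + x(-23, -59) = -48 - 15/11*(-59) = -48 + 885/11 = 357/11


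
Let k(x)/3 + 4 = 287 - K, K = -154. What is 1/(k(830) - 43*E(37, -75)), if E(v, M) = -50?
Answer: 1/3461 ≈ 0.00028893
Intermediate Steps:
k(x) = 1311 (k(x) = -12 + 3*(287 - 1*(-154)) = -12 + 3*(287 + 154) = -12 + 3*441 = -12 + 1323 = 1311)
1/(k(830) - 43*E(37, -75)) = 1/(1311 - 43*(-50)) = 1/(1311 + 2150) = 1/3461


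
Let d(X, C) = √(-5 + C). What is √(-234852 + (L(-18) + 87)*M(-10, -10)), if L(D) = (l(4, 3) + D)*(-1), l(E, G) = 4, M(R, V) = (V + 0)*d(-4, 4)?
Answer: √(-234852 - 1010*I) ≈ 1.042 - 484.62*I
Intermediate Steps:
M(R, V) = I*V (M(R, V) = (V + 0)*√(-5 + 4) = V*√(-1) = V*I = I*V)
L(D) = -4 - D (L(D) = (4 + D)*(-1) = -4 - D)
√(-234852 + (L(-18) + 87)*M(-10, -10)) = √(-234852 + ((-4 - 1*(-18)) + 87)*(I*(-10))) = √(-234852 + ((-4 + 18) + 87)*(-10*I)) = √(-234852 + (14 + 87)*(-10*I)) = √(-234852 + 101*(-10*I)) = √(-234852 - 1010*I)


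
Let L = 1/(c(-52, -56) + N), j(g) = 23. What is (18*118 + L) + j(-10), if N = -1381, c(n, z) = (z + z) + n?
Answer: 3317114/1545 ≈ 2147.0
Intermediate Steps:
c(n, z) = n + 2*z (c(n, z) = 2*z + n = n + 2*z)
L = -1/1545 (L = 1/((-52 + 2*(-56)) - 1381) = 1/((-52 - 112) - 1381) = 1/(-164 - 1381) = 1/(-1545) = -1/1545 ≈ -0.00064725)
(18*118 + L) + j(-10) = (18*118 - 1/1545) + 23 = (2124 - 1/1545) + 23 = 3281579/1545 + 23 = 3317114/1545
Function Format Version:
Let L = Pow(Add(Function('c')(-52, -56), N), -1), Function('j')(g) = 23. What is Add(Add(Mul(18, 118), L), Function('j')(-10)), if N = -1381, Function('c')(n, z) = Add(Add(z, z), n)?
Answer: Rational(3317114, 1545) ≈ 2147.0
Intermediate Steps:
Function('c')(n, z) = Add(n, Mul(2, z)) (Function('c')(n, z) = Add(Mul(2, z), n) = Add(n, Mul(2, z)))
L = Rational(-1, 1545) (L = Pow(Add(Add(-52, Mul(2, -56)), -1381), -1) = Pow(Add(Add(-52, -112), -1381), -1) = Pow(Add(-164, -1381), -1) = Pow(-1545, -1) = Rational(-1, 1545) ≈ -0.00064725)
Add(Add(Mul(18, 118), L), Function('j')(-10)) = Add(Add(Mul(18, 118), Rational(-1, 1545)), 23) = Add(Add(2124, Rational(-1, 1545)), 23) = Add(Rational(3281579, 1545), 23) = Rational(3317114, 1545)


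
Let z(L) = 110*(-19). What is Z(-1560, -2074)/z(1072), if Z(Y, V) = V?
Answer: 1037/1045 ≈ 0.99234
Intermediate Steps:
z(L) = -2090
Z(-1560, -2074)/z(1072) = -2074/(-2090) = -2074*(-1/2090) = 1037/1045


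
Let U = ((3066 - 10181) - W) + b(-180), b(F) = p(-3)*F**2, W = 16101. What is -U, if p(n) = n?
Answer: 120416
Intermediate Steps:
b(F) = -3*F**2
U = -120416 (U = ((3066 - 10181) - 1*16101) - 3*(-180)**2 = (-7115 - 16101) - 3*32400 = -23216 - 97200 = -120416)
-U = -1*(-120416) = 120416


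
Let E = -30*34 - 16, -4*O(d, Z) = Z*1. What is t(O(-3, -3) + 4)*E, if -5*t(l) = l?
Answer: 4921/5 ≈ 984.20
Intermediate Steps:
O(d, Z) = -Z/4
t(l) = -l/5
E = -1036 (E = -1020 - 16 = -1036)
t(O(-3, -3) + 4)*E = -(-¼*(-3) + 4)/5*(-1036) = -(¾ + 4)/5*(-1036) = -⅕*19/4*(-1036) = -19/20*(-1036) = 4921/5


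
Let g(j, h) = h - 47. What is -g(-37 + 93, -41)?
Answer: 88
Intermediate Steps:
g(j, h) = -47 + h
-g(-37 + 93, -41) = -(-47 - 41) = -1*(-88) = 88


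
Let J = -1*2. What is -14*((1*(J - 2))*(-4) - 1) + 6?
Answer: -204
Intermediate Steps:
J = -2
-14*((1*(J - 2))*(-4) - 1) + 6 = -14*((1*(-2 - 2))*(-4) - 1) + 6 = -14*((1*(-4))*(-4) - 1) + 6 = -14*(-4*(-4) - 1) + 6 = -14*(16 - 1) + 6 = -14*15 + 6 = -210 + 6 = -204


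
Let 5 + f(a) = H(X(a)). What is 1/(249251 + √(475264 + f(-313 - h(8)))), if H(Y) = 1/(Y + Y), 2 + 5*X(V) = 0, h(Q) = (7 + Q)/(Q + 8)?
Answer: 997004/248502342973 - 22*√15711/248502342973 ≈ 4.0010e-6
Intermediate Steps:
h(Q) = (7 + Q)/(8 + Q)
X(V) = -⅖ (X(V) = -⅖ + (⅕)*0 = -⅖ + 0 = -⅖)
H(Y) = 1/(2*Y)
f(a) = -25/4 (f(a) = -5 + 1/(2*(-⅖)) = -5 + (½)*(-5/2) = -5 - 5/4 = -25/4)
1/(249251 + √(475264 + f(-313 - h(8)))) = 1/(249251 + √(475264 - 25/4)) = 1/(249251 + √(1901031/4)) = 1/(249251 + 11*√15711/2)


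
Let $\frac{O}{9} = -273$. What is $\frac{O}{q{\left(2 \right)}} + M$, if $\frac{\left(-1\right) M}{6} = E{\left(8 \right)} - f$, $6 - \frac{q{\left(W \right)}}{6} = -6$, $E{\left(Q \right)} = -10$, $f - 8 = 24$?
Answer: $\frac{1743}{8} \approx 217.88$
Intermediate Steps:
$O = -2457$ ($O = 9 \left(-273\right) = -2457$)
$f = 32$ ($f = 8 + 24 = 32$)
$q{\left(W \right)} = 72$ ($q{\left(W \right)} = 36 - -36 = 36 + 36 = 72$)
$M = 252$ ($M = - 6 \left(-10 - 32\right) = \left(-6\right) \left(-42\right) = 252$)
$\frac{O}{q{\left(2 \right)}} + M = - \frac{2457}{72} + 252 = \left(-2457\right) \frac{1}{72} + 252 = - \frac{273}{8} + 252 = \frac{1743}{8}$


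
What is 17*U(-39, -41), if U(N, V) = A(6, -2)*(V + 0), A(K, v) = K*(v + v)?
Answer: 16728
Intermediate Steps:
A(K, v) = 2*K*v (A(K, v) = K*(2*v) = 2*K*v)
U(N, V) = -24*V (U(N, V) = (2*6*(-2))*(V + 0) = -24*V)
17*U(-39, -41) = 17*(-24*(-41)) = 17*984 = 16728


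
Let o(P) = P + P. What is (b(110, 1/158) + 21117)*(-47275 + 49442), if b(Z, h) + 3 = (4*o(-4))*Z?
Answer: 38126198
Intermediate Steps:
o(P) = 2*P
b(Z, h) = -3 - 32*Z (b(Z, h) = -3 + (4*(2*(-4)))*Z = -3 + (4*(-8))*Z = -3 - 32*Z)
(b(110, 1/158) + 21117)*(-47275 + 49442) = ((-3 - 32*110) + 21117)*(-47275 + 49442) = ((-3 - 3520) + 21117)*2167 = (-3523 + 21117)*2167 = 17594*2167 = 38126198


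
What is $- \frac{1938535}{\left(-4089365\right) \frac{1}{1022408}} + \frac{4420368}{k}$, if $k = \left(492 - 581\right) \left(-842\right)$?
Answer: $\frac{14854322105026496}{30644883437} \approx 4.8472 \cdot 10^{5}$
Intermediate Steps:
$k = 74938$ ($k = \left(-89\right) \left(-842\right) = 74938$)
$- \frac{1938535}{\left(-4089365\right) \frac{1}{1022408}} + \frac{4420368}{k} = - \frac{1938535}{\left(-4089365\right) \frac{1}{1022408}} + \frac{4420368}{74938} = - \frac{1938535}{\left(-4089365\right) \frac{1}{1022408}} + 4420368 \cdot \frac{1}{74938} = - \frac{1938535}{- \frac{4089365}{1022408}} + \frac{2210184}{37469} = \left(-1938535\right) \left(- \frac{1022408}{4089365}\right) + \frac{2210184}{37469} = \frac{396394738456}{817873} + \frac{2210184}{37469} = \frac{14854322105026496}{30644883437}$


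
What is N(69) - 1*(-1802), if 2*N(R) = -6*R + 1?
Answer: 3191/2 ≈ 1595.5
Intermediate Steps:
N(R) = 1/2 - 3*R (N(R) = (-6*R + 1)/2 = (1 - 6*R)/2 = 1/2 - 3*R)
N(69) - 1*(-1802) = (1/2 - 3*69) - 1*(-1802) = (1/2 - 207) + 1802 = -413/2 + 1802 = 3191/2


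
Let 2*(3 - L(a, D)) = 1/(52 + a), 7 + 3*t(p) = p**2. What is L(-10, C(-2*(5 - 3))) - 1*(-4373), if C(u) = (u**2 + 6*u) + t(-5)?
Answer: 367583/84 ≈ 4376.0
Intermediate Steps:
t(p) = -7/3 + p**2/3
C(u) = 6 + u**2 + 6*u (C(u) = (u**2 + 6*u) + (-7/3 + (1/3)*(-5)**2) = (u**2 + 6*u) + (-7/3 + (1/3)*25) = (u**2 + 6*u) + (-7/3 + 25/3) = (u**2 + 6*u) + 6 = 6 + u**2 + 6*u)
L(a, D) = 3 - 1/(2*(52 + a))
L(-10, C(-2*(5 - 3))) - 1*(-4373) = (311 + 6*(-10))/(2*(52 - 10)) - 1*(-4373) = (1/2)*(311 - 60)/42 + 4373 = (1/2)*(1/42)*251 + 4373 = 251/84 + 4373 = 367583/84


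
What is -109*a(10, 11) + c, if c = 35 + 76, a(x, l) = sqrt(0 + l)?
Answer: 111 - 109*sqrt(11) ≈ -250.51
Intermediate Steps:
a(x, l) = sqrt(l)
c = 111
-109*a(10, 11) + c = -109*sqrt(11) + 111 = 111 - 109*sqrt(11)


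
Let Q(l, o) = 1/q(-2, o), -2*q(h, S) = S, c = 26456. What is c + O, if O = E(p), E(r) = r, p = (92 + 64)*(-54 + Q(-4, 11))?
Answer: 198040/11 ≈ 18004.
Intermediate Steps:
q(h, S) = -S/2
Q(l, o) = -2/o (Q(l, o) = 1/(-o/2) = -2/o)
p = -92976/11 (p = (92 + 64)*(-54 - 2/11) = 156*(-54 - 2*1/11) = 156*(-54 - 2/11) = 156*(-596/11) = -92976/11 ≈ -8452.4)
O = -92976/11 ≈ -8452.4
c + O = 26456 - 92976/11 = 198040/11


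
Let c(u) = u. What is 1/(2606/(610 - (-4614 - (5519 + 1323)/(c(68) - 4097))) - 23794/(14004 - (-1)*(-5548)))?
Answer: -44479942556/102964230883 ≈ -0.43199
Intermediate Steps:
1/(2606/(610 - (-4614 - (5519 + 1323)/(c(68) - 4097))) - 23794/(14004 - (-1)*(-5548))) = 1/(2606/(610 - (-4614 - (5519 + 1323)/(68 - 4097))) - 23794/(14004 - (-1)*(-5548))) = 1/(2606/(610 - (-4614 - 6842/(-4029))) - 23794/(14004 - 1*5548)) = 1/(2606/(610 - (-4614 - 6842*(-1)/4029)) - 23794/(14004 - 5548)) = 1/(2606/(610 - (-4614 - 1*(-6842/4029))) - 23794/8456) = 1/(2606/(610 - (-4614 + 6842/4029)) - 23794*1/8456) = 1/(2606/(610 - 1*(-18582964/4029)) - 11897/4228) = 1/(2606/(610 + 18582964/4029) - 11897/4228) = 1/(2606/(21040654/4029) - 11897/4228) = 1/(2606*(4029/21040654) - 11897/4228) = 1/(5249787/10520327 - 11897/4228) = 1/(-102964230883/44479942556) = -44479942556/102964230883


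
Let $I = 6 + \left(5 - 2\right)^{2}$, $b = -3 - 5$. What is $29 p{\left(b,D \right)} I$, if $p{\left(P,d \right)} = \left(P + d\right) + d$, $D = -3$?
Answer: $-6090$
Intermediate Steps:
$b = -8$
$p{\left(P,d \right)} = P + 2 d$
$I = 15$ ($I = 6 + 3^{2} = 6 + 9 = 15$)
$29 p{\left(b,D \right)} I = 29 \left(-8 + 2 \left(-3\right)\right) 15 = 29 \left(-8 - 6\right) 15 = 29 \left(-14\right) 15 = \left(-406\right) 15 = -6090$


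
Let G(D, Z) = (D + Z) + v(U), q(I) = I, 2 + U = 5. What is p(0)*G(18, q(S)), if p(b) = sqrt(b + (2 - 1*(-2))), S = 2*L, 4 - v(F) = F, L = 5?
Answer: 58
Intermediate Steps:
U = 3 (U = -2 + 5 = 3)
v(F) = 4 - F
S = 10 (S = 2*5 = 10)
p(b) = sqrt(4 + b) (p(b) = sqrt(b + (2 + 2)) = sqrt(b + 4) = sqrt(4 + b))
G(D, Z) = 1 + D + Z (G(D, Z) = (D + Z) + (4 - 1*3) = (D + Z) + (4 - 3) = (D + Z) + 1 = 1 + D + Z)
p(0)*G(18, q(S)) = sqrt(4 + 0)*(1 + 18 + 10) = sqrt(4)*29 = 2*29 = 58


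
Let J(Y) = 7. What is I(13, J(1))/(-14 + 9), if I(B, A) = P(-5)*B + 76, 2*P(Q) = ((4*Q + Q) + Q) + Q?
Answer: 303/10 ≈ 30.300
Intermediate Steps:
P(Q) = 7*Q/2 (P(Q) = (((4*Q + Q) + Q) + Q)/2 = ((5*Q + Q) + Q)/2 = (6*Q + Q)/2 = (7*Q)/2 = 7*Q/2)
I(B, A) = 76 - 35*B/2 (I(B, A) = ((7/2)*(-5))*B + 76 = -35*B/2 + 76 = 76 - 35*B/2)
I(13, J(1))/(-14 + 9) = (76 - 35/2*13)/(-14 + 9) = (76 - 455/2)/(-5) = -1/5*(-303/2) = 303/10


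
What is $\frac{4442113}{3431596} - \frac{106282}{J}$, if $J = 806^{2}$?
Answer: $\frac{630259908699}{557322074764} \approx 1.1309$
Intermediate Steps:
$J = 649636$
$\frac{4442113}{3431596} - \frac{106282}{J} = \frac{4442113}{3431596} - \frac{106282}{649636} = 4442113 \cdot \frac{1}{3431596} - \frac{53141}{324818} = \frac{4442113}{3431596} - \frac{53141}{324818} = \frac{630259908699}{557322074764}$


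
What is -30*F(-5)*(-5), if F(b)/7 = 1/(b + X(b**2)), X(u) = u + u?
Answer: 70/3 ≈ 23.333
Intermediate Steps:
X(u) = 2*u
F(b) = 7/(b + 2*b**2)
-30*F(-5)*(-5) = -210/((-5)*(1 + 2*(-5)))*(-5) = -210*(-1)/(5*(1 - 10))*(-5) = -210*(-1)/(5*(-9))*(-5) = -210*(-1)*(-1)/(5*9)*(-5) = -30*7/45*(-5) = -14/3*(-5) = 70/3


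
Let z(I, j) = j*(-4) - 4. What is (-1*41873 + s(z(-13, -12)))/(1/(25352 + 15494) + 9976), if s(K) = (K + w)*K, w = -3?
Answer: -1636658374/407479697 ≈ -4.0165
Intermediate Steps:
z(I, j) = -4 - 4*j (z(I, j) = -4*j - 4 = -4 - 4*j)
s(K) = K*(-3 + K) (s(K) = (K - 3)*K = (-3 + K)*K = K*(-3 + K))
(-1*41873 + s(z(-13, -12)))/(1/(25352 + 15494) + 9976) = (-1*41873 + (-4 - 4*(-12))*(-3 + (-4 - 4*(-12))))/(1/(25352 + 15494) + 9976) = (-41873 + (-4 + 48)*(-3 + (-4 + 48)))/(1/40846 + 9976) = (-41873 + 44*(-3 + 44))/(1/40846 + 9976) = (-41873 + 44*41)/(407479697/40846) = (-41873 + 1804)*(40846/407479697) = -40069*40846/407479697 = -1636658374/407479697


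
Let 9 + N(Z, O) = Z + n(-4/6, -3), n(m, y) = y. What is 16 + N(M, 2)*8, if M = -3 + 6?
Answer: -56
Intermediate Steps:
M = 3
N(Z, O) = -12 + Z (N(Z, O) = -9 + (Z - 3) = -9 + (-3 + Z) = -12 + Z)
16 + N(M, 2)*8 = 16 + (-12 + 3)*8 = 16 - 9*8 = 16 - 72 = -56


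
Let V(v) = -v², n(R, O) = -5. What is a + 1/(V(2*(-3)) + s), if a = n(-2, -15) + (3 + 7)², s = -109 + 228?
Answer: 7886/83 ≈ 95.012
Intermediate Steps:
s = 119
a = 95 (a = -5 + (3 + 7)² = -5 + 10² = -5 + 100 = 95)
a + 1/(V(2*(-3)) + s) = 95 + 1/(-(2*(-3))² + 119) = 95 + 1/(-1*(-6)² + 119) = 95 + 1/(-1*36 + 119) = 95 + 1/(-36 + 119) = 95 + 1/83 = 7886/83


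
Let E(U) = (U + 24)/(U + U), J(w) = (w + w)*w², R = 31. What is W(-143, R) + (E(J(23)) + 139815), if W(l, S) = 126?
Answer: 3405336473/24334 ≈ 1.3994e+5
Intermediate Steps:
J(w) = 2*w³ (J(w) = (2*w)*w² = 2*w³)
E(U) = (24 + U)/(2*U) (E(U) = (24 + U)/((2*U)) = (24 + U)*(1/(2*U)) = (24 + U)/(2*U))
W(-143, R) + (E(J(23)) + 139815) = 126 + ((24 + 2*23³)/(2*((2*23³))) + 139815) = 126 + ((24 + 2*12167)/(2*((2*12167))) + 139815) = 126 + ((½)*(24 + 24334)/24334 + 139815) = 126 + ((½)*(1/24334)*24358 + 139815) = 126 + (12179/24334 + 139815) = 126 + 3402270389/24334 = 3405336473/24334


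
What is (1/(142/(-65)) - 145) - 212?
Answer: -50759/142 ≈ -357.46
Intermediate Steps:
(1/(142/(-65)) - 145) - 212 = (1/(142*(-1/65)) - 145) - 212 = (1/(-142/65) - 145) - 212 = (-65/142 - 145) - 212 = -20655/142 - 212 = -50759/142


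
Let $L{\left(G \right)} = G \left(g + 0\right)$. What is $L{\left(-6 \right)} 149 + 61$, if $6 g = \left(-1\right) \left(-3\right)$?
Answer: $-386$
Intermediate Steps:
$g = \frac{1}{2}$ ($g = \frac{\left(-1\right) \left(-3\right)}{6} = \frac{1}{6} \cdot 3 = \frac{1}{2} \approx 0.5$)
$L{\left(G \right)} = \frac{G}{2}$ ($L{\left(G \right)} = G \left(\frac{1}{2} + 0\right) = G \frac{1}{2} = \frac{G}{2}$)
$L{\left(-6 \right)} 149 + 61 = \frac{1}{2} \left(-6\right) 149 + 61 = \left(-3\right) 149 + 61 = -447 + 61 = -386$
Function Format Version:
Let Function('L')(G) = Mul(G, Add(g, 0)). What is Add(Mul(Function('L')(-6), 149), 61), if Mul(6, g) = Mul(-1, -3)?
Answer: -386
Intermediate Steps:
g = Rational(1, 2) (g = Mul(Rational(1, 6), Mul(-1, -3)) = Mul(Rational(1, 6), 3) = Rational(1, 2) ≈ 0.50000)
Function('L')(G) = Mul(Rational(1, 2), G) (Function('L')(G) = Mul(G, Add(Rational(1, 2), 0)) = Mul(G, Rational(1, 2)) = Mul(Rational(1, 2), G))
Add(Mul(Function('L')(-6), 149), 61) = Add(Mul(Mul(Rational(1, 2), -6), 149), 61) = Add(Mul(-3, 149), 61) = Add(-447, 61) = -386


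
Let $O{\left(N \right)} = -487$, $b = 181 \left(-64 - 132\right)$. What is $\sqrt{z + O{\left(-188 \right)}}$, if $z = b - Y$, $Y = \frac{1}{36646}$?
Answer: $\frac{i \sqrt{48295767027954}}{36646} \approx 189.64 i$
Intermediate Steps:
$Y = \frac{1}{36646} \approx 2.7288 \cdot 10^{-5}$
$b = -35476$ ($b = 181 \left(-196\right) = -35476$)
$z = - \frac{1300053497}{36646}$ ($z = -35476 - \frac{1}{36646} = - \frac{1300053497}{36646} \approx -35476.0$)
$\sqrt{z + O{\left(-188 \right)}} = \sqrt{- \frac{1300053497}{36646} - 487} = \sqrt{- \frac{1317900099}{36646}} = \frac{i \sqrt{48295767027954}}{36646}$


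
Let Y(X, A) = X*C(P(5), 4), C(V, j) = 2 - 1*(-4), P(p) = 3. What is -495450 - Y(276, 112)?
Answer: -497106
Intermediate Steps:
C(V, j) = 6 (C(V, j) = 2 + 4 = 6)
Y(X, A) = 6*X (Y(X, A) = X*6 = 6*X)
-495450 - Y(276, 112) = -495450 - 6*276 = -495450 - 1*1656 = -495450 - 1656 = -497106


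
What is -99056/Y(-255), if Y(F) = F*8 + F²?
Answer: -99056/62985 ≈ -1.5727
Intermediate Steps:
Y(F) = F² + 8*F (Y(F) = 8*F + F² = F² + 8*F)
-99056/Y(-255) = -99056*(-1/(255*(8 - 255))) = -99056/((-255*(-247))) = -99056/62985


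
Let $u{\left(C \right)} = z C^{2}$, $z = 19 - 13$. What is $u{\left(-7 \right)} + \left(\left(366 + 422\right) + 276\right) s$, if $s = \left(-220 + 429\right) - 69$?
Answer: $149254$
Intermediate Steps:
$z = 6$ ($z = 19 - 13 = 6$)
$u{\left(C \right)} = 6 C^{2}$
$s = 140$ ($s = 209 - 69 = 140$)
$u{\left(-7 \right)} + \left(\left(366 + 422\right) + 276\right) s = 6 \left(-7\right)^{2} + \left(\left(366 + 422\right) + 276\right) 140 = 6 \cdot 49 + \left(788 + 276\right) 140 = 294 + 1064 \cdot 140 = 294 + 148960 = 149254$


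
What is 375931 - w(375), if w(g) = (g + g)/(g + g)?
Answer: 375930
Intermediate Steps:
w(g) = 1 (w(g) = (2*g)/((2*g)) = (2*g)*(1/(2*g)) = 1)
375931 - w(375) = 375931 - 1*1 = 375931 - 1 = 375930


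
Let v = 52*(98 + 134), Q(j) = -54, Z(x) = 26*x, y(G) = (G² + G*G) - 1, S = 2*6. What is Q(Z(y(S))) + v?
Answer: 12010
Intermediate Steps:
S = 12
y(G) = -1 + 2*G² (y(G) = (G² + G²) - 1 = 2*G² - 1 = -1 + 2*G²)
v = 12064 (v = 52*232 = 12064)
Q(Z(y(S))) + v = -54 + 12064 = 12010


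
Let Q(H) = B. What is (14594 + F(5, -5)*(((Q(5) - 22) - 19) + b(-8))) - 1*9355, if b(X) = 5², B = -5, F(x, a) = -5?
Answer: 5344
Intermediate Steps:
Q(H) = -5
b(X) = 25
(14594 + F(5, -5)*(((Q(5) - 22) - 19) + b(-8))) - 1*9355 = (14594 - 5*(((-5 - 22) - 19) + 25)) - 1*9355 = (14594 - 5*((-27 - 19) + 25)) - 9355 = (14594 - 5*(-46 + 25)) - 9355 = (14594 - 5*(-21)) - 9355 = (14594 + 105) - 9355 = 14699 - 9355 = 5344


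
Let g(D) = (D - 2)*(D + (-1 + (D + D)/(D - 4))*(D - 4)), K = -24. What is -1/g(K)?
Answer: -1/1144 ≈ -0.00087413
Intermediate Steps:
g(D) = (-2 + D)*(D + (-1 + 2*D/(-4 + D))*(-4 + D)) (g(D) = (-2 + D)*(D + (-1 + (2*D)/(-4 + D))*(-4 + D)) = (-2 + D)*(D + (-1 + 2*D/(-4 + D))*(-4 + D)))
-1/g(K) = -1/(-8 + 2*(-24)²) = -1/(-8 + 2*576) = -1/(-8 + 1152) = -1/1144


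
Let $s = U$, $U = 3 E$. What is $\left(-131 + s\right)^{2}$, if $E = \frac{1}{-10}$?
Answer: $\frac{1723969}{100} \approx 17240.0$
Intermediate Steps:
$E = - \frac{1}{10} \approx -0.1$
$U = - \frac{3}{10}$ ($U = 3 \left(- \frac{1}{10}\right) = - \frac{3}{10} \approx -0.3$)
$s = - \frac{3}{10} \approx -0.3$
$\left(-131 + s\right)^{2} = \left(-131 - \frac{3}{10}\right)^{2} = \left(- \frac{1313}{10}\right)^{2} = \frac{1723969}{100}$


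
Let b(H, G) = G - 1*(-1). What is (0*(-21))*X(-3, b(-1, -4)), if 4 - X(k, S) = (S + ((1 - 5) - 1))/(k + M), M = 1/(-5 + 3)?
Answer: 0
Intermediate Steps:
M = -½ (M = 1/(-2) = -½ ≈ -0.50000)
b(H, G) = 1 + G (b(H, G) = G + 1 = 1 + G)
X(k, S) = 4 - (-5 + S)/(-½ + k) (X(k, S) = 4 - (S + ((1 - 5) - 1))/(k - ½) = 4 - (S + (-4 - 1))/(-½ + k) = 4 - (S - 5)/(-½ + k) = 4 - (-5 + S)/(-½ + k))
(0*(-21))*X(-3, b(-1, -4)) = (0*(-21))*(2*(3 - (1 - 4) + 4*(-3))/(-1 + 2*(-3))) = 0*(2*(3 - 1*(-3) - 12)/(-1 - 6)) = 0*(2*(3 + 3 - 12)/(-7)) = 0*(2*(-⅐)*(-6)) = 0*(12/7) = 0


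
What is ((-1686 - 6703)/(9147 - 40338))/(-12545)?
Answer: -8389/391291095 ≈ -2.1439e-5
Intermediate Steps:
((-1686 - 6703)/(9147 - 40338))/(-12545) = -8389/(-31191)*(-1/12545) = -8389*(-1/31191)*(-1/12545) = (8389/31191)*(-1/12545) = -8389/391291095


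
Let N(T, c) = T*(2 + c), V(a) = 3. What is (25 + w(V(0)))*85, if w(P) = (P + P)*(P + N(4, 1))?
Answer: 9775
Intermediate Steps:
w(P) = 2*P*(12 + P) (w(P) = (P + P)*(P + 4*(2 + 1)) = (2*P)*(P + 4*3) = (2*P)*(P + 12) = (2*P)*(12 + P) = 2*P*(12 + P))
(25 + w(V(0)))*85 = (25 + 2*3*(12 + 3))*85 = (25 + 2*3*15)*85 = (25 + 90)*85 = 115*85 = 9775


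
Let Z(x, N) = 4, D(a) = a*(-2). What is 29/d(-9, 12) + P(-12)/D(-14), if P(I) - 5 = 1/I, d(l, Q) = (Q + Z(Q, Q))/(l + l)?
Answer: -10903/336 ≈ -32.449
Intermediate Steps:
D(a) = -2*a
d(l, Q) = (4 + Q)/(2*l) (d(l, Q) = (Q + 4)/(l + l) = (4 + Q)/((2*l)) = (4 + Q)*(1/(2*l)) = (4 + Q)/(2*l))
P(I) = 5 + 1/I
29/d(-9, 12) + P(-12)/D(-14) = 29/(((1/2)*(4 + 12)/(-9))) + (5 + 1/(-12))/((-2*(-14))) = 29/(((1/2)*(-1/9)*16)) + (5 - 1/12)/28 = 29/(-8/9) + (59/12)*(1/28) = 29*(-9/8) + 59/336 = -261/8 + 59/336 = -10903/336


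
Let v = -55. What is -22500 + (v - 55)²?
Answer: -10400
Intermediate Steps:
-22500 + (v - 55)² = -22500 + (-55 - 55)² = -22500 + (-110)² = -22500 + 12100 = -10400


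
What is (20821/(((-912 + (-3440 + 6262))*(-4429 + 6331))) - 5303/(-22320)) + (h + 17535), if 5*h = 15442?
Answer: 27870978021689/1351409040 ≈ 20624.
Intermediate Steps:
h = 15442/5 (h = (⅕)*15442 = 15442/5 ≈ 3088.4)
(20821/(((-912 + (-3440 + 6262))*(-4429 + 6331))) - 5303/(-22320)) + (h + 17535) = (20821/(((-912 + (-3440 + 6262))*(-4429 + 6331))) - 5303/(-22320)) + (15442/5 + 17535) = (20821/(((-912 + 2822)*1902)) - 5303*(-1/22320)) + 103117/5 = (20821/((1910*1902)) + 5303/22320) + 103117/5 = (20821/3632820 + 5303/22320) + 103117/5 = 328826153/1351409040 + 103117/5 = 27870978021689/1351409040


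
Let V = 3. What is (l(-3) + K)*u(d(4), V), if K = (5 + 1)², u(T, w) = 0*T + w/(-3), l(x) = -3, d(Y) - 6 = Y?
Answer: -33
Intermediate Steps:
d(Y) = 6 + Y
u(T, w) = -w/3 (u(T, w) = 0 - w/3 = -w/3)
K = 36 (K = 6² = 36)
(l(-3) + K)*u(d(4), V) = (-3 + 36)*(-⅓*3) = 33*(-1) = -33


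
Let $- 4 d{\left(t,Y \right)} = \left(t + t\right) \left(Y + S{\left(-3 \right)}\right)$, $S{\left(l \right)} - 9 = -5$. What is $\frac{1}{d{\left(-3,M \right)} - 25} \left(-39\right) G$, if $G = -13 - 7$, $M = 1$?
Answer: $- \frac{312}{7} \approx -44.571$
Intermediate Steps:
$S{\left(l \right)} = 4$ ($S{\left(l \right)} = 9 - 5 = 4$)
$d{\left(t,Y \right)} = - \frac{t \left(4 + Y\right)}{2}$ ($d{\left(t,Y \right)} = - \frac{\left(t + t\right) \left(Y + 4\right)}{4} = - \frac{2 t \left(4 + Y\right)}{4} = - \frac{t \left(4 + Y\right)}{2}$)
$G = -20$ ($G = -13 - 7 = -20$)
$\frac{1}{d{\left(-3,M \right)} - 25} \left(-39\right) G = \frac{1}{\left(- \frac{1}{2}\right) \left(-3\right) \left(4 + 1\right) - 25} \left(-39\right) \left(-20\right) = \frac{1}{\left(- \frac{1}{2}\right) \left(-3\right) 5 - 25} \left(-39\right) \left(-20\right) = \frac{1}{\frac{15}{2} - 25} \left(-39\right) \left(-20\right) = \frac{1}{- \frac{35}{2}} \left(-39\right) \left(-20\right) = \left(- \frac{2}{35}\right) \left(-39\right) \left(-20\right) = \frac{78}{35} \left(-20\right) = - \frac{312}{7}$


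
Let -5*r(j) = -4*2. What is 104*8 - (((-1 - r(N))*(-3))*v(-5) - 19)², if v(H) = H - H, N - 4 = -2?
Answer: 471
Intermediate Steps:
N = 2 (N = 4 - 2 = 2)
r(j) = 8/5 (r(j) = -(-4)*2/5 = -⅕*(-8) = 8/5)
v(H) = 0
104*8 - (((-1 - r(N))*(-3))*v(-5) - 19)² = 104*8 - (((-1 - 1*8/5)*(-3))*0 - 19)² = 832 - (((-1 - 8/5)*(-3))*0 - 19)² = 832 - (-13/5*(-3)*0 - 19)² = 832 - ((39/5)*0 - 19)² = 832 - (0 - 19)² = 832 - 1*(-19)² = 832 - 1*361 = 832 - 361 = 471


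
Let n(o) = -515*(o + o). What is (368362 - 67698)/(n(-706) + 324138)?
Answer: 150332/525659 ≈ 0.28599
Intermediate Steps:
n(o) = -1030*o
(368362 - 67698)/(n(-706) + 324138) = (368362 - 67698)/(-1030*(-706) + 324138) = 300664/(727180 + 324138) = 300664/1051318 = 300664*(1/1051318) = 150332/525659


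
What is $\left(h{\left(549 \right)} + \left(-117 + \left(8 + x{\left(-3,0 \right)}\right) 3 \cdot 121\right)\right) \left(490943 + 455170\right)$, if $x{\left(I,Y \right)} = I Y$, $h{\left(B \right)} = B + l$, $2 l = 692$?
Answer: $3483588066$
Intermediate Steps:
$l = 346$ ($l = \frac{1}{2} \cdot 692 = 346$)
$h{\left(B \right)} = 346 + B$ ($h{\left(B \right)} = B + 346 = 346 + B$)
$\left(h{\left(549 \right)} + \left(-117 + \left(8 + x{\left(-3,0 \right)}\right) 3 \cdot 121\right)\right) \left(490943 + 455170\right) = \left(\left(346 + 549\right) - \left(117 - \left(8 - 0\right) 3 \cdot 121\right)\right) \left(490943 + 455170\right) = \left(895 - \left(117 - \left(8 + 0\right) 3 \cdot 121\right)\right) 946113 = \left(895 - \left(117 - 8 \cdot 3 \cdot 121\right)\right) 946113 = \left(895 + \left(-117 + 24 \cdot 121\right)\right) 946113 = \left(895 + \left(-117 + 2904\right)\right) 946113 = \left(895 + 2787\right) 946113 = 3682 \cdot 946113 = 3483588066$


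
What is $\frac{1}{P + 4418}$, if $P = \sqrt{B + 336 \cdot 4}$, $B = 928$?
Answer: $\frac{2209}{9758226} - \frac{\sqrt{142}}{4879113} \approx 0.00022393$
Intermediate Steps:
$P = 4 \sqrt{142}$ ($P = \sqrt{928 + 336 \cdot 4} = \sqrt{928 + 1344} = \sqrt{2272} = 4 \sqrt{142} \approx 47.666$)
$\frac{1}{P + 4418} = \frac{1}{4 \sqrt{142} + 4418} = \frac{1}{4418 + 4 \sqrt{142}}$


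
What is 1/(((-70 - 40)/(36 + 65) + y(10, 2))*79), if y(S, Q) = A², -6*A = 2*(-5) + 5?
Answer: -3636/113365 ≈ -0.032073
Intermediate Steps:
A = ⅚ (A = -(2*(-5) + 5)/6 = -(-10 + 5)/6 = -⅙*(-5) = ⅚ ≈ 0.83333)
y(S, Q) = 25/36 (y(S, Q) = (⅚)² = 25/36)
1/(((-70 - 40)/(36 + 65) + y(10, 2))*79) = 1/(((-70 - 40)/(36 + 65) + 25/36)*79) = 1/((-110/101 + 25/36)*79) = 1/(-1435/3636*79) = 1/(-113365/3636) = -3636/113365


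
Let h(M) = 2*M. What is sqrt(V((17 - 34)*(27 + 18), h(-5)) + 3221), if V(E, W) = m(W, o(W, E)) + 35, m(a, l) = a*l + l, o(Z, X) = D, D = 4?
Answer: 2*sqrt(805) ≈ 56.745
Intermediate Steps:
o(Z, X) = 4
m(a, l) = l + a*l
V(E, W) = 39 + 4*W (V(E, W) = 4*(1 + W) + 35 = (4 + 4*W) + 35 = 39 + 4*W)
sqrt(V((17 - 34)*(27 + 18), h(-5)) + 3221) = sqrt((39 + 4*(2*(-5))) + 3221) = sqrt((39 + 4*(-10)) + 3221) = sqrt((39 - 40) + 3221) = sqrt(-1 + 3221) = sqrt(3220) = 2*sqrt(805)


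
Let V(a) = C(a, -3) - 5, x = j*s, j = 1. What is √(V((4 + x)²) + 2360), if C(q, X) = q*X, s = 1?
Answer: 2*√570 ≈ 47.749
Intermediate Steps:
C(q, X) = X*q
x = 1 (x = 1*1 = 1)
V(a) = -5 - 3*a (V(a) = -3*a - 5 = -5 - 3*a)
√(V((4 + x)²) + 2360) = √((-5 - 3*(4 + 1)²) + 2360) = √((-5 - 3*5²) + 2360) = √((-5 - 3*25) + 2360) = √((-5 - 75) + 2360) = √(-80 + 2360) = √2280 = 2*√570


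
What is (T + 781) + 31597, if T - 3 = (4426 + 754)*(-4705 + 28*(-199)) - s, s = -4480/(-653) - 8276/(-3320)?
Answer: -28835216662667/541990 ≈ -5.3202e+7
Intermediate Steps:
s = 5069457/541990 (s = -4480*(-1/653) - 8276*(-1/3320) = 4480/653 + 2069/830 = 5069457/541990 ≈ 9.3534)
T = -28852765214887/541990 (T = 3 + ((4426 + 754)*(-4705 + 28*(-199)) - 1*5069457/541990) = 3 + (5180*(-4705 - 5572) - 5069457/541990) = 3 + (5180*(-10277) - 5069457/541990) = 3 + (-53234860 - 5069457/541990) = 3 - 28852766840857/541990 = -28852765214887/541990 ≈ -5.3235e+7)
(T + 781) + 31597 = (-28852765214887/541990 + 781) + 31597 = -28852341920697/541990 + 31597 = -28835216662667/541990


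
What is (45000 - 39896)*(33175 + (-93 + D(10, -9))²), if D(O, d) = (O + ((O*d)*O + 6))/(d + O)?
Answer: 5041241216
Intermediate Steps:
D(O, d) = (6 + O + d*O²)/(O + d) (D(O, d) = (O + (d*O² + 6))/(O + d) = (O + (6 + d*O²))/(O + d) = (6 + O + d*O²)/(O + d))
(45000 - 39896)*(33175 + (-93 + D(10, -9))²) = (45000 - 39896)*(33175 + (-93 + (6 + 10 - 9*10²)/(10 - 9))²) = 5104*(33175 + (-93 + (6 + 10 - 9*100)/1)²) = 5104*(33175 + (-93 + 1*(6 + 10 - 900))²) = 5104*(33175 + (-93 + 1*(-884))²) = 5104*(33175 + (-93 - 884)²) = 5104*(33175 + (-977)²) = 5104*(33175 + 954529) = 5104*987704 = 5041241216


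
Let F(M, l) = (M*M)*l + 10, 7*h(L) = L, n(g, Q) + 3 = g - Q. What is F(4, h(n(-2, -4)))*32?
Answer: 1728/7 ≈ 246.86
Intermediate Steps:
n(g, Q) = -3 + g - Q (n(g, Q) = -3 + (g - Q) = -3 + g - Q)
h(L) = L/7
F(M, l) = 10 + l*M² (F(M, l) = M²*l + 10 = l*M² + 10 = 10 + l*M²)
F(4, h(n(-2, -4)))*32 = (10 + ((-3 - 2 - 1*(-4))/7)*4²)*32 = (10 + ((-3 - 2 + 4)/7)*16)*32 = (10 + ((⅐)*(-1))*16)*32 = (10 - ⅐*16)*32 = (10 - 16/7)*32 = (54/7)*32 = 1728/7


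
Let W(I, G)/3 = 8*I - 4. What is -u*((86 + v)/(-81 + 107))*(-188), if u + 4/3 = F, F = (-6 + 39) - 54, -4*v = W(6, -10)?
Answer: -333794/39 ≈ -8558.8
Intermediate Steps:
W(I, G) = -12 + 24*I (W(I, G) = 3*(8*I - 4) = 3*(-4 + 8*I) = -12 + 24*I)
v = -33 (v = -(-12 + 24*6)/4 = -(-12 + 144)/4 = -1/4*132 = -33)
F = -21 (F = 33 - 54 = -21)
u = -67/3 (u = -4/3 - 21 = -67/3 ≈ -22.333)
-u*((86 + v)/(-81 + 107))*(-188) = -(-67*(86 - 33)/(3*(-81 + 107)))*(-188) = -(-3551/(3*26))*(-188) = -(-67/3*53/26)*(-188) = -(-3551)*(-188)/78 = -1*333794/39 = -333794/39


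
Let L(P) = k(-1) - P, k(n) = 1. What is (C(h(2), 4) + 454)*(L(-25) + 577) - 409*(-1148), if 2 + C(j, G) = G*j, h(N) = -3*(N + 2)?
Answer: 713144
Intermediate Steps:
L(P) = 1 - P
h(N) = -6 - 3*N (h(N) = -3*(2 + N) = -6 - 3*N)
C(j, G) = -2 + G*j
(C(h(2), 4) + 454)*(L(-25) + 577) - 409*(-1148) = ((-2 + 4*(-6 - 3*2)) + 454)*((1 - 1*(-25)) + 577) - 409*(-1148) = ((-2 + 4*(-6 - 6)) + 454)*((1 + 25) + 577) + 469532 = ((-2 + 4*(-12)) + 454)*(26 + 577) + 469532 = ((-2 - 48) + 454)*603 + 469532 = (-50 + 454)*603 + 469532 = 404*603 + 469532 = 243612 + 469532 = 713144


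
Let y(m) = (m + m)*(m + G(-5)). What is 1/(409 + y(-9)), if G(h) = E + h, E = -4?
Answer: 1/733 ≈ 0.0013643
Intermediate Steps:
G(h) = -4 + h
y(m) = 2*m*(-9 + m) (y(m) = (m + m)*(m + (-4 - 5)) = (2*m)*(m - 9) = (2*m)*(-9 + m) = 2*m*(-9 + m))
1/(409 + y(-9)) = 1/(409 + 2*(-9)*(-9 - 9)) = 1/(409 + 2*(-9)*(-18)) = 1/(409 + 324) = 1/733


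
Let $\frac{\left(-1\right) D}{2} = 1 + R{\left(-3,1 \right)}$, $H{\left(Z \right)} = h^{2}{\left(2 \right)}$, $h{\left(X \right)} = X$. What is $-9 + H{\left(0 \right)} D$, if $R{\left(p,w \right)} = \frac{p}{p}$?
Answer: $-25$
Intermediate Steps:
$R{\left(p,w \right)} = 1$
$H{\left(Z \right)} = 4$ ($H{\left(Z \right)} = 2^{2} = 4$)
$D = -4$ ($D = - 2 \left(1 + 1\right) = \left(-2\right) 2 = -4$)
$-9 + H{\left(0 \right)} D = -9 + 4 \left(-4\right) = -9 - 16 = -25$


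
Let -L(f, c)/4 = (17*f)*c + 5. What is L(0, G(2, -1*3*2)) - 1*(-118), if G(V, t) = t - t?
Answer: 98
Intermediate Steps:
G(V, t) = 0
L(f, c) = -20 - 68*c*f (L(f, c) = -4*((17*f)*c + 5) = -4*(17*c*f + 5) = -4*(5 + 17*c*f) = -20 - 68*c*f)
L(0, G(2, -1*3*2)) - 1*(-118) = (-20 - 68*0*0) - 1*(-118) = (-20 + 0) + 118 = -20 + 118 = 98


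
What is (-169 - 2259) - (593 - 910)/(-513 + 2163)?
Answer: -4005883/1650 ≈ -2427.8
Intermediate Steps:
(-169 - 2259) - (593 - 910)/(-513 + 2163) = -2428 - (-317)/1650 = -2428 - 1*(-317/1650) = -2428 + 317/1650 = -4005883/1650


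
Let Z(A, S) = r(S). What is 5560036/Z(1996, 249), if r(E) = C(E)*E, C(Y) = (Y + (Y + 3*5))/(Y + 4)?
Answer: 1406689108/127737 ≈ 11012.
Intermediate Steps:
C(Y) = (15 + 2*Y)/(4 + Y) (C(Y) = (Y + (Y + 15))/(4 + Y) = (Y + (15 + Y))/(4 + Y) = (15 + 2*Y)/(4 + Y))
r(E) = E*(15 + 2*E)/(4 + E) (r(E) = ((15 + 2*E)/(4 + E))*E = E*(15 + 2*E)/(4 + E))
Z(A, S) = S*(15 + 2*S)/(4 + S)
5560036/Z(1996, 249) = 5560036/((249*(15 + 2*249)/(4 + 249))) = 5560036/((249*(15 + 498)/253)) = 5560036/((249*(1/253)*513)) = 5560036/(127737/253) = 5560036*(253/127737) = 1406689108/127737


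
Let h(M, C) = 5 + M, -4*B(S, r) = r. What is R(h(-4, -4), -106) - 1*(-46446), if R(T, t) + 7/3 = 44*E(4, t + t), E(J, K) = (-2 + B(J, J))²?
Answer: 140519/3 ≈ 46840.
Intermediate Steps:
B(S, r) = -r/4
E(J, K) = (-2 - J/4)²
R(T, t) = 1181/3 (R(T, t) = -7/3 + 44*((8 + 4)²/16) = -7/3 + 44*((1/16)*12²) = -7/3 + 44*((1/16)*144) = -7/3 + 44*9 = -7/3 + 396 = 1181/3)
R(h(-4, -4), -106) - 1*(-46446) = 1181/3 - 1*(-46446) = 1181/3 + 46446 = 140519/3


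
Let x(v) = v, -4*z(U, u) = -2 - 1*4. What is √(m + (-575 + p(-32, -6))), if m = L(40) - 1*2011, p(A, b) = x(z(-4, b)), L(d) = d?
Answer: I*√10178/2 ≈ 50.443*I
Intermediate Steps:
z(U, u) = 3/2 (z(U, u) = -(-2 - 1*4)/4 = -(-2 - 4)/4 = -¼*(-6) = 3/2)
p(A, b) = 3/2
m = -1971 (m = 40 - 1*2011 = 40 - 2011 = -1971)
√(m + (-575 + p(-32, -6))) = √(-1971 + (-575 + 3/2)) = √(-1971 - 1147/2) = √(-5089/2) = I*√10178/2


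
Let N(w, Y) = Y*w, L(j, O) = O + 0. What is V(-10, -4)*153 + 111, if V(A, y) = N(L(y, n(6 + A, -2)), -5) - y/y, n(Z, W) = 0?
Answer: -42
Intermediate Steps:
L(j, O) = O
V(A, y) = -1 (V(A, y) = -5*0 - y/y = 0 - 1*1 = 0 - 1 = -1)
V(-10, -4)*153 + 111 = -1*153 + 111 = -153 + 111 = -42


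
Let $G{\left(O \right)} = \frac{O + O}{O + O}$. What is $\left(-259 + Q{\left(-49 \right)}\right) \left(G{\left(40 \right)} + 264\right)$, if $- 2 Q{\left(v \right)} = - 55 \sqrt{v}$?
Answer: $-68635 + \frac{102025 i}{2} \approx -68635.0 + 51013.0 i$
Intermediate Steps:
$G{\left(O \right)} = 1$ ($G{\left(O \right)} = \frac{2 O}{2 O} = 2 O \frac{1}{2 O} = 1$)
$Q{\left(v \right)} = \frac{55 \sqrt{v}}{2}$ ($Q{\left(v \right)} = - \frac{\left(-55\right) \sqrt{v}}{2} = \frac{55 \sqrt{v}}{2}$)
$\left(-259 + Q{\left(-49 \right)}\right) \left(G{\left(40 \right)} + 264\right) = \left(-259 + \frac{55 \sqrt{-49}}{2}\right) \left(1 + 264\right) = \left(-259 + \frac{55 \cdot 7 i}{2}\right) 265 = \left(-259 + \frac{385 i}{2}\right) 265 = -68635 + \frac{102025 i}{2}$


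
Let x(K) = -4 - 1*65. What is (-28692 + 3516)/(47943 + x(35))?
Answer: -4196/7979 ≈ -0.52588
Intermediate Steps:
x(K) = -69 (x(K) = -4 - 65 = -69)
(-28692 + 3516)/(47943 + x(35)) = (-28692 + 3516)/(47943 - 69) = -25176/47874 = -25176*1/47874 = -4196/7979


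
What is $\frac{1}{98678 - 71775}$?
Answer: $\frac{1}{26903} \approx 3.7171 \cdot 10^{-5}$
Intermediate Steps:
$\frac{1}{98678 - 71775} = \frac{1}{26903}$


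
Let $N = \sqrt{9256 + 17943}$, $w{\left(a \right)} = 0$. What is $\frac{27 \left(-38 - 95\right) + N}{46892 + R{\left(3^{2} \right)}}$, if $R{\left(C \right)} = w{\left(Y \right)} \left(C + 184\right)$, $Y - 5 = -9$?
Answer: $- \frac{189}{2468} + \frac{\sqrt{27199}}{46892} \approx -0.073063$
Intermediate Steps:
$Y = -4$ ($Y = 5 - 9 = -4$)
$R{\left(C \right)} = 0$ ($R{\left(C \right)} = 0 \left(C + 184\right) = 0 \left(184 + C\right) = 0$)
$N = \sqrt{27199} \approx 164.92$
$\frac{27 \left(-38 - 95\right) + N}{46892 + R{\left(3^{2} \right)}} = \frac{27 \left(-38 - 95\right) + \sqrt{27199}}{46892 + 0} = \frac{27 \left(-133\right) + \sqrt{27199}}{46892} = \left(-3591 + \sqrt{27199}\right) \frac{1}{46892} = - \frac{189}{2468} + \frac{\sqrt{27199}}{46892}$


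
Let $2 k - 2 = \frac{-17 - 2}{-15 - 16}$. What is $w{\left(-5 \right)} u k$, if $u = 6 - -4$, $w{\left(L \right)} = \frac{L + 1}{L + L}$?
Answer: $\frac{162}{31} \approx 5.2258$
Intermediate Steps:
$w{\left(L \right)} = \frac{1 + L}{2 L}$
$u = 10$ ($u = 6 + 4 = 10$)
$k = \frac{81}{62}$ ($k = 1 + \frac{\left(-17 - 2\right) \frac{1}{-15 - 16}}{2} = 1 + \frac{\left(-19\right) \frac{1}{-31}}{2} = 1 + \frac{\left(-19\right) \left(- \frac{1}{31}\right)}{2} = 1 + \frac{1}{2} \cdot \frac{19}{31} = 1 + \frac{19}{62} = \frac{81}{62} \approx 1.3065$)
$w{\left(-5 \right)} u k = \frac{1 - 5}{2 \left(-5\right)} 10 \cdot \frac{81}{62} = \frac{1}{2} \left(- \frac{1}{5}\right) \left(-4\right) 10 \cdot \frac{81}{62} = \frac{2}{5} \cdot 10 \cdot \frac{81}{62} = 4 \cdot \frac{81}{62} = \frac{162}{31}$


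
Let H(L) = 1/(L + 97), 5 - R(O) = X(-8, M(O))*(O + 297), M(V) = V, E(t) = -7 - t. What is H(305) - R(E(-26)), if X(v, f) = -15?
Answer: -1907489/402 ≈ -4745.0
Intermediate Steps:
R(O) = 4460 + 15*O (R(O) = 5 - (-15)*(O + 297) = 5 - (-15)*(297 + O) = 5 - (-4455 - 15*O) = 5 + (4455 + 15*O) = 4460 + 15*O)
H(L) = 1/(97 + L)
H(305) - R(E(-26)) = 1/(97 + 305) - (4460 + 15*(-7 - 1*(-26))) = 1/402 - (4460 + 15*(-7 + 26)) = 1/402 - (4460 + 15*19) = 1/402 - (4460 + 285) = 1/402 - 1*4745 = 1/402 - 4745 = -1907489/402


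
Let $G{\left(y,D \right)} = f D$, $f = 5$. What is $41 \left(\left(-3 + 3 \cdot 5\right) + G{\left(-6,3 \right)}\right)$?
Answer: $1107$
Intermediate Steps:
$G{\left(y,D \right)} = 5 D$
$41 \left(\left(-3 + 3 \cdot 5\right) + G{\left(-6,3 \right)}\right) = 41 \left(\left(-3 + 3 \cdot 5\right) + 5 \cdot 3\right) = 41 \left(\left(-3 + 15\right) + 15\right) = 41 \left(12 + 15\right) = 41 \cdot 27 = 1107$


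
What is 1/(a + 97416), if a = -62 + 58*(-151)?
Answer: 1/88596 ≈ 1.1287e-5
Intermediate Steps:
a = -8820 (a = -62 - 8758 = -8820)
1/(a + 97416) = 1/(-8820 + 97416) = 1/88596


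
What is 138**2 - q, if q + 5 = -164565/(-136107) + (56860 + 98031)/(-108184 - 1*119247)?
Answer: 21838685866465/1146479671 ≈ 19048.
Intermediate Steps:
q = -5127011941/1146479671 (q = -5 + (-164565/(-136107) + (56860 + 98031)/(-108184 - 1*119247)) = -5 + (-164565*(-1/136107) + 154891/(-108184 - 119247)) = -5 + (6095/5041 + 154891/(-227431)) = -5 + (6095/5041 + 154891*(-1/227431)) = -5 + (6095/5041 - 154891/227431) = -5 + 605386414/1146479671 = -5127011941/1146479671 ≈ -4.4720)
138**2 - q = 138**2 - 1*(-5127011941/1146479671) = 19044 + 5127011941/1146479671 = 21838685866465/1146479671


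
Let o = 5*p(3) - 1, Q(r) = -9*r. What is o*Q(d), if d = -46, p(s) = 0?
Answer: -414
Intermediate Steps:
o = -1 (o = 5*0 - 1 = 0 - 1 = -1)
o*Q(d) = -(-9)*(-46) = -1*414 = -414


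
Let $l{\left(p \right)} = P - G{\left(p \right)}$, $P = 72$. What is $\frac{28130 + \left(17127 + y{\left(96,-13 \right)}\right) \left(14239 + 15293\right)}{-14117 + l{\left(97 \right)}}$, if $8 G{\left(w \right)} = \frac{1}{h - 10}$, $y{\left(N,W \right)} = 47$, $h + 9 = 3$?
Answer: $- \frac{64922969344}{1797759} \approx -36113.0$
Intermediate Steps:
$h = -6$ ($h = -9 + 3 = -6$)
$G{\left(w \right)} = - \frac{1}{128}$ ($G{\left(w \right)} = \frac{1}{8 \left(-6 - 10\right)} = \frac{1}{8 \left(-16\right)} = \frac{1}{8} \left(- \frac{1}{16}\right) = - \frac{1}{128}$)
$l{\left(p \right)} = \frac{9217}{128}$ ($l{\left(p \right)} = 72 - - \frac{1}{128} = 72 + \frac{1}{128} = \frac{9217}{128}$)
$\frac{28130 + \left(17127 + y{\left(96,-13 \right)}\right) \left(14239 + 15293\right)}{-14117 + l{\left(97 \right)}} = \frac{28130 + \left(17127 + 47\right) \left(14239 + 15293\right)}{-14117 + \frac{9217}{128}} = \frac{28130 + 17174 \cdot 29532}{- \frac{1797759}{128}} = \left(28130 + 507182568\right) \left(- \frac{128}{1797759}\right) = 507210698 \left(- \frac{128}{1797759}\right) = - \frac{64922969344}{1797759}$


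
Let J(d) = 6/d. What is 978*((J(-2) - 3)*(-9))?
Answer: 52812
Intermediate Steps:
978*((J(-2) - 3)*(-9)) = 978*((6/(-2) - 3)*(-9)) = 978*((6*(-½) - 3)*(-9)) = 978*((-3 - 3)*(-9)) = 978*(-6*(-9)) = 978*54 = 52812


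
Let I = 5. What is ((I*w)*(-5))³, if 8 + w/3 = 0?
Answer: 216000000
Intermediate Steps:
w = -24 (w = -24 + 3*0 = -24 + 0 = -24)
((I*w)*(-5))³ = ((5*(-24))*(-5))³ = (-120*(-5))³ = 600³ = 216000000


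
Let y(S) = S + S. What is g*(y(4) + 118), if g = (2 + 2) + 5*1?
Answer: 1134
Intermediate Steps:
y(S) = 2*S
g = 9 (g = 4 + 5 = 9)
g*(y(4) + 118) = 9*(2*4 + 118) = 9*(8 + 118) = 9*126 = 1134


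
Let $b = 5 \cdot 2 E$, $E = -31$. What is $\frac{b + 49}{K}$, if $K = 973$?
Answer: $- \frac{261}{973} \approx -0.26824$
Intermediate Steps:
$b = -310$ ($b = 5 \cdot 2 \left(-31\right) = 10 \left(-31\right) = -310$)
$\frac{b + 49}{K} = \frac{-310 + 49}{973} = \left(-261\right) \frac{1}{973} = - \frac{261}{973}$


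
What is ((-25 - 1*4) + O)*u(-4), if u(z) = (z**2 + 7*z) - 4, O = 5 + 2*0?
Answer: 384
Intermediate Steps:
O = 5 (O = 5 + 0 = 5)
u(z) = -4 + z**2 + 7*z
((-25 - 1*4) + O)*u(-4) = ((-25 - 1*4) + 5)*(-4 + (-4)**2 + 7*(-4)) = ((-25 - 4) + 5)*(-4 + 16 - 28) = (-29 + 5)*(-16) = -24*(-16) = 384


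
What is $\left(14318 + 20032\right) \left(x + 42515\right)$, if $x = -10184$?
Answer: $1110569850$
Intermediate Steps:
$\left(14318 + 20032\right) \left(x + 42515\right) = \left(14318 + 20032\right) \left(-10184 + 42515\right) = 34350 \cdot 32331 = 1110569850$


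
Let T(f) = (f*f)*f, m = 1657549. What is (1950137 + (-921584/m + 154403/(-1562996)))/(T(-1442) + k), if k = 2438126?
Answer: -5052301026121738237/7761876737700363300648 ≈ -0.00065091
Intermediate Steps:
T(f) = f³ (T(f) = f²*f = f³)
(1950137 + (-921584/m + 154403/(-1562996)))/(T(-1442) + k) = (1950137 + (-921584/1657549 + 154403/(-1562996)))/((-1442)³ + 2438126) = (1950137 + (-921584*1/1657549 + 154403*(-1/1562996)))/(-2998442888 + 2438126) = (1950137 + (-921584/1657549 - 154403/1562996))/(-2996004762) = (1950137 - 1696362643911/2590742456804)*(-1/2996004762) = (5052301026121738237/2590742456804)*(-1/2996004762) = -5052301026121738237/7761876737700363300648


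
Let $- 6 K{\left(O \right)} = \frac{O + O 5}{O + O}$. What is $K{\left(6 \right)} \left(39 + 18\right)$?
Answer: $- \frac{57}{2} \approx -28.5$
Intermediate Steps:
$K{\left(O \right)} = - \frac{1}{2}$ ($K{\left(O \right)} = - \frac{\left(O + O 5\right) \frac{1}{O + O}}{6} = - \frac{\left(O + 5 O\right) \frac{1}{2 O}}{6} = - \frac{6 O \frac{1}{2 O}}{6} = \left(- \frac{1}{6}\right) 3 = - \frac{1}{2}$)
$K{\left(6 \right)} \left(39 + 18\right) = - \frac{39 + 18}{2} = \left(- \frac{1}{2}\right) 57 = - \frac{57}{2}$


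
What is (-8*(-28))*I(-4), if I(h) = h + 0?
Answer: -896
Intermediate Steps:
I(h) = h
(-8*(-28))*I(-4) = -8*(-28)*(-4) = 224*(-4) = -896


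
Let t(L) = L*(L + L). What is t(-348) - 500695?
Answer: -258487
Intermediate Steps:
t(L) = 2*L**2 (t(L) = L*(2*L) = 2*L**2)
t(-348) - 500695 = 2*(-348)**2 - 500695 = 2*121104 - 500695 = 242208 - 500695 = -258487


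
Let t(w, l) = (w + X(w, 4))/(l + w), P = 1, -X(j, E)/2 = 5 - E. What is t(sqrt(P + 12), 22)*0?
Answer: 0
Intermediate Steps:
X(j, E) = -10 + 2*E (X(j, E) = -2*(5 - E) = -10 + 2*E)
t(w, l) = (-2 + w)/(l + w) (t(w, l) = (w + (-10 + 2*4))/(l + w) = (w + (-10 + 8))/(l + w) = (w - 2)/(l + w) = (-2 + w)/(l + w))
t(sqrt(P + 12), 22)*0 = ((-2 + sqrt(1 + 12))/(22 + sqrt(1 + 12)))*0 = ((-2 + sqrt(13))/(22 + sqrt(13)))*0 = 0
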